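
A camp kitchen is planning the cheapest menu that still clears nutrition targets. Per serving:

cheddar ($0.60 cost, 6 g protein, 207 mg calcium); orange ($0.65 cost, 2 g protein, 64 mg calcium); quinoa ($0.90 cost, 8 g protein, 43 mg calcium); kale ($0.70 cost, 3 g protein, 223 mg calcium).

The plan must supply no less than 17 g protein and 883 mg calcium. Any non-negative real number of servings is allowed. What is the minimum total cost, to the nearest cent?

Compare the cost at each extreme point of the feasible region.
cheddar only: max(17/6, 883/207) = 4.266 servings → $2.56.
orange only: max(17/2, 883/64) = 13.8 servings → $8.97.
quinoa only: max(17/8, 883/43) = 20.53 servings → $18.48.
kale only: max(17/3, 883/223) = 5.667 servings → $3.97.
cheddar + orange with both targets exact would need a negative amount; discard.
cheddar + quinoa: intersection lies outside the first quadrant.
cheddar + kale with both tight: 1.593 servings and 2.481 servings → $2.69.
orange + quinoa: the both-tight solution has a negative serving — not a feasible corner.
orange + kale with both tight: 4.496 servings and 2.669 servings → $4.79.
quinoa + kale with both tight: 0.69 servings and 3.827 servings → $3.30.
Cheapest feasible corner: $2.56.

$2.56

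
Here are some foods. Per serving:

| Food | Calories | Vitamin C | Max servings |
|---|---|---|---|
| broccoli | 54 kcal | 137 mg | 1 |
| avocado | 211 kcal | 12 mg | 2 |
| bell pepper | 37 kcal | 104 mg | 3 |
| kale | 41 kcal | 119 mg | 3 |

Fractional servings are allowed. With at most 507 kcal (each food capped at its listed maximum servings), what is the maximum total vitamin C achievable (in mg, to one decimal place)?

818.5 mg

Vitamin C per kcal: kale 2.902, bell pepper 2.811, broccoli 2.537, avocado 0.05687.
Take 3 servings of kale: uses 123 kcal, +357.0 mg vitamin C (running total 357.0 mg).
Take 3 servings of bell pepper: uses 111 kcal, +312.0 mg vitamin C (running total 669.0 mg).
Take 1 serving of broccoli: uses 54 kcal, +137.0 mg vitamin C (running total 806.0 mg).
Take 1.038 servings of avocado: uses 219 kcal, +12.5 mg vitamin C (running total 818.5 mg).
Filling greedily by vitamin C-per-kcal is optimal for one linear limit, giving 818.5 mg.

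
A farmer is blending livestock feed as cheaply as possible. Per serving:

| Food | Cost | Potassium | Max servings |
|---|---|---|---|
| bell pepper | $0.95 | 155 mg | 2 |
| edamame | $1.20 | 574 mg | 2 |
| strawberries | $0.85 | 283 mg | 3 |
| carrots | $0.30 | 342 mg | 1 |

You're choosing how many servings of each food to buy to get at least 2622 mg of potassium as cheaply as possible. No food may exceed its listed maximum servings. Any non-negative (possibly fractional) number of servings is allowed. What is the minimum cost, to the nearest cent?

$6.98

Cost per mg of potassium: carrots $0.0009, edamame $0.0021, strawberries $0.0030, bell pepper $0.0061.
Take 1 serving of carrots: +342.0 mg potassium for $0.30 (total $0.30, still need 2280.0 mg).
Take 2 servings of edamame: +1148.0 mg potassium for $2.40 (total $2.70, still need 1132.0 mg).
Take 3 servings of strawberries: +849.0 mg potassium for $2.55 (total $5.25, still need 283.0 mg).
Take 1.826 servings of bell pepper: +283.0 mg potassium for $1.73 (total $6.98, still need 0.0 mg).
Filling from the cheapest source first is optimal under one linear minimum: $6.98.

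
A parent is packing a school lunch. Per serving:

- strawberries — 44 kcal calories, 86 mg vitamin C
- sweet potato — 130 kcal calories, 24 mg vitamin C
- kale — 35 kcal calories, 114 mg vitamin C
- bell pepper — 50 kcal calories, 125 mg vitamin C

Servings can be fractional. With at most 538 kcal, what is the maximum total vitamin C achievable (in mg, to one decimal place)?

Vitamin C per kcal: kale 3.257, bell pepper 2.5, strawberries 1.955, sweet potato 0.1846.
With no serving limits, spend the whole calories allowance on kale: 538 kcal / 35 kcal × 114 mg = 1752.3 mg.

1752.3 mg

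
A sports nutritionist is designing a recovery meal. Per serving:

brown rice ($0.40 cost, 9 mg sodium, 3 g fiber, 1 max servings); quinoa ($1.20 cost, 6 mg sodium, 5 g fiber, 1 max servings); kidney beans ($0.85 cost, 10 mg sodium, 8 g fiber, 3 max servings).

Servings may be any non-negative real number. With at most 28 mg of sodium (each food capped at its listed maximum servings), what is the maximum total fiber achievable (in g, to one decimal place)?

Fiber per mg sodium: quinoa 0.8333, kidney beans 0.8, brown rice 0.3333.
Take 1 serving of quinoa: uses 6 mg sodium, +5.0 g fiber (running total 5.0 g).
Take 2.2 servings of kidney beans: uses 22 mg sodium, +17.6 g fiber (running total 22.6 g).
Greedy by best ratio exhausts the sodium allowance optimally: 22.6 g.

22.6 g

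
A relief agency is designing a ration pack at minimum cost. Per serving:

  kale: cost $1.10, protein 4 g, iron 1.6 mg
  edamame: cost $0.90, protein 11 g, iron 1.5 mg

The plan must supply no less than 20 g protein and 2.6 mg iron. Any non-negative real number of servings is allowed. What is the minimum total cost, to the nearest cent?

$1.64

For a min-cost LP with two ≥-constraints, a basic feasible solution has at most two positive variables.
kale only: max(20/4, 2.6/1.6) = 5 servings → $5.50.
edamame only: max(20/11, 2.6/1.5) = 1.818 servings → $1.64.
kale + edamame: intersection lies outside the first quadrant.
Cheapest feasible corner: $1.64.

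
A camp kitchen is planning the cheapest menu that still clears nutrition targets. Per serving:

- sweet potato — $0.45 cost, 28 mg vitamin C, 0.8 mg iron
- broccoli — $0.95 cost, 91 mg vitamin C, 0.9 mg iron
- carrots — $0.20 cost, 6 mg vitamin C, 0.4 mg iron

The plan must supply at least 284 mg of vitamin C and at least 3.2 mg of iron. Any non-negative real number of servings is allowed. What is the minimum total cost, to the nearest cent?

An LP optimum is at a vertex; with two nutrient constraints at most two foods are used. Check each candidate.
sweet potato only: max(284/28, 3.2/0.8) = 10.14 servings → $4.56.
broccoli only: max(284/91, 3.2/0.9) = 3.556 servings → $3.38.
carrots only: max(284/6, 3.2/0.4) = 47.33 servings → $9.47.
sweet potato + broccoli with both tight: 0.7479 servings and 2.891 servings → $3.08.
sweet potato + carrots with both targets exact would need a negative amount; discard.
broccoli + carrots with both tight: 3.045 servings and 1.148 servings → $3.12.
So the least-cost plan costs $3.08.

$3.08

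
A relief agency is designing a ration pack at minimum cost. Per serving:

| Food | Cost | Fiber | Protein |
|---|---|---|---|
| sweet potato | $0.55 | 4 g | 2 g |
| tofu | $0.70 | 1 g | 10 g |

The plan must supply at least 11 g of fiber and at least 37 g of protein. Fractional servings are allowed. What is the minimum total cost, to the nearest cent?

At the optimum either one food covers both requirements or two foods hit both targets exactly; no other combination can be cheaper.
sweet potato only: max(11/4, 37/2) = 18.5 servings → $10.18.
tofu only: max(11/1, 37/10) = 11 servings → $7.70.
sweet potato + tofu with both tight: 1.921 servings and 3.316 servings → $3.38.
Cheapest feasible corner: $3.38.

$3.38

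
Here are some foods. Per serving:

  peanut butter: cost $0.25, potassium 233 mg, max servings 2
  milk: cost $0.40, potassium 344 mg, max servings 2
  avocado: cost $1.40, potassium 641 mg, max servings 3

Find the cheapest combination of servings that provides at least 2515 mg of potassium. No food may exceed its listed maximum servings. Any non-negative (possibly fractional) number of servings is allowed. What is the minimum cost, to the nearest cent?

Cost per mg of potassium: peanut butter $0.0011, milk $0.0012, avocado $0.0022.
Take 2 servings of peanut butter: +466.0 mg potassium for $0.50 (total $0.50, still need 2049.0 mg).
Take 2 servings of milk: +688.0 mg potassium for $0.80 (total $1.30, still need 1361.0 mg).
Take 2.123 servings of avocado: +1361.0 mg potassium for $2.97 (total $4.27, still need 0.0 mg).
Filling from the cheapest source first is optimal under one linear minimum: $4.27.

$4.27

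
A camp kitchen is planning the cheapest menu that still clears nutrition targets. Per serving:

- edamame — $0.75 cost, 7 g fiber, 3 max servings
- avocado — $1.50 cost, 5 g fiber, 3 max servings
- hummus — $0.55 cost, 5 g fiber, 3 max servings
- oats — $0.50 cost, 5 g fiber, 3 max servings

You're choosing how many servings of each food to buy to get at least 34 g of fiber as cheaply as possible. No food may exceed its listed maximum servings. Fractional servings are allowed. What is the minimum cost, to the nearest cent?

$3.54

Cost per g of fiber: oats $0.1000, edamame $0.1071, hummus $0.1100, avocado $0.3000.
Take 3 servings of oats: +15.0 g fiber for $1.50 (total $1.50, still need 19.0 g).
Take 2.714 servings of edamame: +19.0 g fiber for $2.04 (total $3.54, still need 0.0 g).
Greedy by cheapest-per-g is optimal for a single linear constraint, so the minimum cost is $3.54.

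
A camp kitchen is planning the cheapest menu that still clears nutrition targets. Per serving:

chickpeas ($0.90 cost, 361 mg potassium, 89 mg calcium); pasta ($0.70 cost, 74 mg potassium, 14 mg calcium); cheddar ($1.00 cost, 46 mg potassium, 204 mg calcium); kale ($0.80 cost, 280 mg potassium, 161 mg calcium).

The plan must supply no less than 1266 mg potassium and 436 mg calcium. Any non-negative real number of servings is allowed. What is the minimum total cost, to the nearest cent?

This is a tiny linear program; its minimum lies at a vertex of the feasible set. List the vertices and price them.
chickpeas only: max(1266/361, 436/89) = 4.899 servings → $4.41.
pasta only: max(1266/74, 436/14) = 31.14 servings → $21.80.
cheddar only: max(1266/46, 436/204) = 27.52 servings → $27.52.
kale only: max(1266/280, 436/161) = 4.521 servings → $3.62.
chickpeas + pasta with both targets exact would need a negative amount; discard.
chickpeas + cheddar with both tight: 3.425 servings and 0.643 servings → $3.73.
chickpeas + kale with both tight: 2.462 servings and 1.347 servings → $3.29.
pasta + cheddar with both tight: 16.48 servings and 1.006 servings → $12.54.
pasta + kale with both tight: 10.23 servings and 1.819 servings → $8.61.
cheddar + kale with both targets exact would need a negative amount; discard.
So the least-cost plan costs $3.29.

$3.29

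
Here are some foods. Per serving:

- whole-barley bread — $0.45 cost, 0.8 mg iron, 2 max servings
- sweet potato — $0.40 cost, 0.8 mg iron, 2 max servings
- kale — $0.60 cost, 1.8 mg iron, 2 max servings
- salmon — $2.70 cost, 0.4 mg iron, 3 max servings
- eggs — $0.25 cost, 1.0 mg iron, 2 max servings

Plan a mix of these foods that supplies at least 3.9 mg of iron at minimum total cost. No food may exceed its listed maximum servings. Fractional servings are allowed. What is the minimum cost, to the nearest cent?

Cost per mg of iron: eggs $0.2500, kale $0.3333, sweet potato $0.5000, whole-barley bread $0.5625, salmon $6.7500.
Take 2 servings of eggs: +2.0 mg iron for $0.50 (total $0.50, still need 1.9 mg).
Take 1.056 servings of kale: +1.9 mg iron for $0.63 (total $1.13, still need 0.0 mg).
Filling from the cheapest source first is optimal under one linear minimum: $1.13.

$1.13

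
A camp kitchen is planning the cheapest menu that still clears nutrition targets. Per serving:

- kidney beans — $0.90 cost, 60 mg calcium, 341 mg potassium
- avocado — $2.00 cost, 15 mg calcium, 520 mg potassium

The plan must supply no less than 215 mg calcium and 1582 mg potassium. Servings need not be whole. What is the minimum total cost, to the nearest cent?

The cheapest plan sits at a corner of the feasible region — with two constraints it uses at most two foods.
kidney beans only: max(215/60, 1582/341) = 4.639 servings → $4.18.
avocado only: max(215/15, 1582/520) = 14.33 servings → $28.67.
kidney beans + avocado with both tight: 3.376 servings and 0.8283 servings → $4.70.
So the least-cost plan costs $4.18.

$4.18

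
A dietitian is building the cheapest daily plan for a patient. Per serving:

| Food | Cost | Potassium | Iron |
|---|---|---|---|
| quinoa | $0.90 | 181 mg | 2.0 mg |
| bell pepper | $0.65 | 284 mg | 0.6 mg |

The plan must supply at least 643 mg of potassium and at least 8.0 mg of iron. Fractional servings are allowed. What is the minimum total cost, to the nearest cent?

$3.60

Two binding constraints pin down two serving amounts, so the optimal mix uses at most two foods. The candidates are each food alone (scaled to the tighter of potassium/iron) and each pair with both constraints tight.
quinoa only: max(643/181, 8.0/2.0) = 4 servings → $3.60.
bell pepper only: max(643/284, 8.0/0.6) = 13.33 servings → $8.67.
quinoa + bell pepper with both targets exact would need a negative amount; discard.
Cheapest feasible corner: $3.60.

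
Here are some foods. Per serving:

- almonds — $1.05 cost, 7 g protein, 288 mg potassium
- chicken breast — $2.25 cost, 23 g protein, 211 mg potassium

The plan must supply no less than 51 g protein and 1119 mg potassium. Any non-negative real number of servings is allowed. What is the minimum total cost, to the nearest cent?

With two linear requirements the optimum uses one or two foods; enumerate the corners.
almonds only: max(51/7, 1119/288) = 7.286 servings → $7.65.
chicken breast only: max(51/23, 1119/211) = 5.303 servings → $11.93.
almonds + chicken breast with both tight: 2.91 servings and 1.332 servings → $6.05.
Cheapest feasible corner: $6.05.

$6.05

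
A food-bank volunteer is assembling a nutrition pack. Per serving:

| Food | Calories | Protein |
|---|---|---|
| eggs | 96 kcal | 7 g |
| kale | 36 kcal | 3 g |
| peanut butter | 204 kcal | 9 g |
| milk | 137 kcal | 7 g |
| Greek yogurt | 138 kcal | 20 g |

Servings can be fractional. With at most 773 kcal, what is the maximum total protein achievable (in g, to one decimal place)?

Protein per kcal: Greek yogurt 0.1449, kale 0.08333, eggs 0.07292, milk 0.05109, peanut butter 0.04412.
With no serving limits, spend the whole calories allowance on Greek yogurt: 773 kcal / 138 kcal × 20 g = 112.0 g.

112.0 g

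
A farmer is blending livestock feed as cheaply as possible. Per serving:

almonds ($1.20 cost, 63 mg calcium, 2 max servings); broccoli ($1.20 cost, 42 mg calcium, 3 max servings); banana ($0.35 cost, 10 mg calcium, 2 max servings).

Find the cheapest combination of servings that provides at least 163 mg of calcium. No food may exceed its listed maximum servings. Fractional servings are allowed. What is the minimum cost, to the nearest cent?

$3.46

Cost per mg of calcium: almonds $0.0190, broccoli $0.0286, banana $0.0350.
Take 2 servings of almonds: +126.0 mg calcium for $2.40 (total $2.40, still need 37.0 mg).
Take 0.881 servings of broccoli: +37.0 mg calcium for $1.06 (total $3.46, still need 0.0 mg).
Filling from the cheapest source first is optimal under one linear minimum: $3.46.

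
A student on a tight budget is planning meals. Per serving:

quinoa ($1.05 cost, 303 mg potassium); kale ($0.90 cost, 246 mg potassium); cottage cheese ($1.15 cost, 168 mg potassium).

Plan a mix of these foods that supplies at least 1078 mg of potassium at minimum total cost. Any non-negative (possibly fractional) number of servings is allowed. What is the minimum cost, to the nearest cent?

Cost per mg of potassium: quinoa $0.0035, kale $0.0037, cottage cheese $0.0068.
With no serving limits, use only quinoa: 1078 mg / 303 mg = 3.558 servings × $1.05 = $3.74.

$3.74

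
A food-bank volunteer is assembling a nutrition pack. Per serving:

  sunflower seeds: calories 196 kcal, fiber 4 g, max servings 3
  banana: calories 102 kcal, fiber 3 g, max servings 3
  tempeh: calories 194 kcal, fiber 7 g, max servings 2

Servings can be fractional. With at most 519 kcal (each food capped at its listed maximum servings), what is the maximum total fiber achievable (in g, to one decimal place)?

17.9 g

Fiber per kcal: tempeh 0.03608, banana 0.02941, sunflower seeds 0.02041.
Take 2 servings of tempeh: uses 388 kcal, +14.0 g fiber (running total 14.0 g).
Take 1.284 servings of banana: uses 131 kcal, +3.9 g fiber (running total 17.9 g).
Filling greedily by fiber-per-kcal is optimal for one linear limit, giving 17.9 g.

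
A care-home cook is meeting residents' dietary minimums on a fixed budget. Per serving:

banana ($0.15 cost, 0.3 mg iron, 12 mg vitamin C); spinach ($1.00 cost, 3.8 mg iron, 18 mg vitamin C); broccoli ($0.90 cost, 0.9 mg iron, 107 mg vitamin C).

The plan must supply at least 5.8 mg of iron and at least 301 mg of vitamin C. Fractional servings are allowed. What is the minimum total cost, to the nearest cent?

$3.29

With two linear requirements the optimum uses one or two foods; enumerate the corners.
banana only: max(5.8/0.3, 301/12) = 25.08 servings → $3.76.
spinach only: max(5.8/3.8, 301/18) = 16.72 servings → $16.72.
broccoli only: max(5.8/0.9, 301/107) = 6.444 servings → $5.80.
banana + spinach with both targets exact would need a negative amount; discard.
banana + broccoli with both tight: 16.42 servings and 0.9718 servings → $3.34.
spinach + broccoli with both tight: 0.8957 servings and 2.662 servings → $3.29.
The minimum over all feasible corners is $3.29.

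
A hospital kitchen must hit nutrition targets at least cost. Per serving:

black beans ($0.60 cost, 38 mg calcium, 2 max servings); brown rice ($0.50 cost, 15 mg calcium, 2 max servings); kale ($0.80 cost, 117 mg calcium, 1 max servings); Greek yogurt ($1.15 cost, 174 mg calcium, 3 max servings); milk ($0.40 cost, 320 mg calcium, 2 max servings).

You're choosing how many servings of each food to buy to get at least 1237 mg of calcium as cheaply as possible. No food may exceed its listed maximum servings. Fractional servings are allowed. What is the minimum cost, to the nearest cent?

Cost per mg of calcium: milk $0.0013, Greek yogurt $0.0066, kale $0.0068, black beans $0.0158, brown rice $0.0333.
Take 2 servings of milk: +640.0 mg calcium for $0.80 (total $0.80, still need 597.0 mg).
Take 3 servings of Greek yogurt: +522.0 mg calcium for $3.45 (total $4.25, still need 75.0 mg).
Take 0.641 servings of kale: +75.0 mg calcium for $0.51 (total $4.76, still need 0.0 mg).
Filling from the cheapest source first is optimal under one linear minimum: $4.76.

$4.76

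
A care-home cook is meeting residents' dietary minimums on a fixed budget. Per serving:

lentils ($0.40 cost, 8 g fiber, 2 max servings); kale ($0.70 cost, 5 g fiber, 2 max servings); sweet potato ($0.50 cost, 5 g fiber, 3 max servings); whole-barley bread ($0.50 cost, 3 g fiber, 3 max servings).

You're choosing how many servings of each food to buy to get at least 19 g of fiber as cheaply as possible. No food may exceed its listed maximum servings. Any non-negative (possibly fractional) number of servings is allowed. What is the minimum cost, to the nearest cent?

$1.10

Cost per g of fiber: lentils $0.0500, sweet potato $0.1000, kale $0.1400, whole-barley bread $0.1667.
Take 2 servings of lentils: +16.0 g fiber for $0.80 (total $0.80, still need 3.0 g).
Take 0.6 servings of sweet potato: +3.0 g fiber for $0.30 (total $1.10, still need 0.0 g).
Filling from the cheapest source first is optimal under one linear minimum: $1.10.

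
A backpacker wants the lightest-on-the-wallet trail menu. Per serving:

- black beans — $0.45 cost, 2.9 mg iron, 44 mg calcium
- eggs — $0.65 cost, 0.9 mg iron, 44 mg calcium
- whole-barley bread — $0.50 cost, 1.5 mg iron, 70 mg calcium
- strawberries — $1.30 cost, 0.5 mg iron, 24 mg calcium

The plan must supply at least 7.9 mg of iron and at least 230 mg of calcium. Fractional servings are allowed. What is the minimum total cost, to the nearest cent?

Check every corner: each single food scaled to meet both minima, and each pair solved so both constraints bind.
black beans only: max(7.9/2.9, 230/44) = 5.227 servings → $2.35.
eggs only: max(7.9/0.9, 230/44) = 8.778 servings → $5.71.
whole-barley bread only: max(7.9/1.5, 230/70) = 5.267 servings → $2.63.
strawberries only: max(7.9/0.5, 230/24) = 15.8 servings → $20.54.
black beans + eggs with both tight: 1.598 servings and 3.63 servings → $3.08.
black beans + whole-barley bread with both tight: 1.518 servings and 2.331 servings → $1.85.
black beans + strawberries with both tight: 1.567 servings and 6.71 servings → $9.43.
eggs + whole-barley bread with both targets exact would need a negative amount; discard.
eggs + strawberries: intersection lies outside the first quadrant.
whole-barley bread + strawberries with both targets exact would need a negative amount; discard.
So the least-cost plan costs $1.85.

$1.85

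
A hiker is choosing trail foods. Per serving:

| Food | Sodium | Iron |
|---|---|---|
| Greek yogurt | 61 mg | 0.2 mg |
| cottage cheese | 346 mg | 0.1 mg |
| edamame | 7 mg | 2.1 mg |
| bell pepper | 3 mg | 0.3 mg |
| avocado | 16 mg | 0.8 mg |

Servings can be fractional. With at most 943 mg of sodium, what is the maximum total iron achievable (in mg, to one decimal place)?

Iron per mg sodium: edamame 0.3, bell pepper 0.1, avocado 0.05, Greek yogurt 0.003279, cottage cheese 0.000289.
With no serving limits, spend the whole sodium allowance on edamame: 943 mg / 7 mg × 2.1 mg = 282.9 mg.

282.9 mg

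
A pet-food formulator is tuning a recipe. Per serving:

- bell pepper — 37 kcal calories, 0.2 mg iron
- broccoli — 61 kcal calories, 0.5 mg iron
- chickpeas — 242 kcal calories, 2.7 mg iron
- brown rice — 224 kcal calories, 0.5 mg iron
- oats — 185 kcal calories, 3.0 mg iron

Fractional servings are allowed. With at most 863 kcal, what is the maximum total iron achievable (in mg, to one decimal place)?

Iron per kcal: oats 0.01622, chickpeas 0.01116, broccoli 0.008197, bell pepper 0.005405, brown rice 0.002232.
With no serving limits, spend the whole calories allowance on oats: 863 kcal / 185 kcal × 3.0 mg = 14.0 mg.

14.0 mg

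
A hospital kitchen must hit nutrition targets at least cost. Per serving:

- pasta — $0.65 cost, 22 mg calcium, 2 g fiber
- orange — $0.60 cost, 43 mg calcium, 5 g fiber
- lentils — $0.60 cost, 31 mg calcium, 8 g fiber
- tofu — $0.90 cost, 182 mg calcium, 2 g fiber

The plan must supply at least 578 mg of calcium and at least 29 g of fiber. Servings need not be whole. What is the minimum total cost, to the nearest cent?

Check every corner: each single food scaled to meet both minima, and each pair solved so both constraints bind.
pasta only: max(578/22, 29/2) = 26.27 servings → $17.08.
orange only: max(578/43, 29/5) = 13.44 servings → $8.07.
lentils only: max(578/31, 29/8) = 18.65 servings → $11.19.
tofu only: max(578/182, 29/2) = 14.5 servings → $13.05.
pasta + orange: intersection lies outside the first quadrant.
pasta + lentils: the both-tight solution has a negative serving — not a feasible corner.
pasta + tofu with both tight: 12.88 servings and 1.619 servings → $9.83.
orange + lentils: intersection lies outside the first quadrant.
orange + tofu with both tight: 5.002 servings and 1.994 servings → $4.80.
lentils + tofu with both tight: 2.957 servings and 2.672 servings → $4.18.
Cheapest feasible corner: $4.18.

$4.18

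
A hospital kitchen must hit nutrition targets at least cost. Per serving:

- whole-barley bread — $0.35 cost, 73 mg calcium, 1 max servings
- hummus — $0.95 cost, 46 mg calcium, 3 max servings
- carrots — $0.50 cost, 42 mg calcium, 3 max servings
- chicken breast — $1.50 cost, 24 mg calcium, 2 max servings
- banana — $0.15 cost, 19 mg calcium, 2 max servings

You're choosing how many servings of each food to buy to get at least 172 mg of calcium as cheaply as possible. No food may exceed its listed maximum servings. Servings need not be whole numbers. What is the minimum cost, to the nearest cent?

$1.38

Cost per mg of calcium: whole-barley bread $0.0048, banana $0.0079, carrots $0.0119, hummus $0.0207, chicken breast $0.0625.
Take 1 serving of whole-barley bread: +73.0 mg calcium for $0.35 (total $0.35, still need 99.0 mg).
Take 2 servings of banana: +38.0 mg calcium for $0.30 (total $0.65, still need 61.0 mg).
Take 1.452 servings of carrots: +61.0 mg calcium for $0.73 (total $1.38, still need 0.0 mg).
Filling from the cheapest source first is optimal under one linear minimum: $1.38.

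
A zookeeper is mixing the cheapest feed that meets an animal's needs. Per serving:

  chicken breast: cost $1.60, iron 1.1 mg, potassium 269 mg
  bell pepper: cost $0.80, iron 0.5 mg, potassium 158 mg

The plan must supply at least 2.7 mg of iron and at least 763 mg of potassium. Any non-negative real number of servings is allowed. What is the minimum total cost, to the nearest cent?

$4.14

This is a tiny linear program; its minimum lies at a vertex of the feasible set. List the vertices and price them.
chicken breast only: max(2.7/1.1, 763/269) = 2.836 servings → $4.54.
bell pepper only: max(2.7/0.5, 763/158) = 5.4 servings → $4.32.
chicken breast + bell pepper with both tight: 1.148 servings and 2.875 servings → $4.14.
So the least-cost plan costs $4.14.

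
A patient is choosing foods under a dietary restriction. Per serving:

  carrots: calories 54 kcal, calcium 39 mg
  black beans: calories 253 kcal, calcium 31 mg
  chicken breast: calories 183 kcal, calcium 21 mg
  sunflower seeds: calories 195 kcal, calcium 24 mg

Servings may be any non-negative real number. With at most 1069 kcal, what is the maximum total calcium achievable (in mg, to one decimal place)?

Calcium per kcal: carrots 0.7222, sunflower seeds 0.1231, black beans 0.1225, chicken breast 0.1148.
With no serving limits, spend the whole calories allowance on carrots: 1069 kcal / 54 kcal × 39 mg = 772.1 mg.

772.1 mg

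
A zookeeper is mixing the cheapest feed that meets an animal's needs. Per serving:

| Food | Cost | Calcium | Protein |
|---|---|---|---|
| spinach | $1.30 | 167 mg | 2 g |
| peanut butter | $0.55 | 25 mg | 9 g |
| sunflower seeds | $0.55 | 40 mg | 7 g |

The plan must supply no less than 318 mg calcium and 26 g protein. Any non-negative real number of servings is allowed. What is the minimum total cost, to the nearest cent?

For a min-cost LP with two ≥-constraints, a basic feasible solution has at most two positive variables.
spinach only: max(318/167, 26/2) = 13 servings → $16.90.
peanut butter only: max(318/25, 26/9) = 12.72 servings → $7.00.
sunflower seeds only: max(318/40, 26/7) = 7.95 servings → $4.37.
spinach + peanut butter with both tight: 1.522 servings and 2.551 servings → $3.38.
spinach + sunflower seeds with both tight: 1.089 servings and 3.403 servings → $3.29.
peanut butter + sunflower seeds: intersection lies outside the first quadrant.
The minimum over all feasible corners is $3.29.

$3.29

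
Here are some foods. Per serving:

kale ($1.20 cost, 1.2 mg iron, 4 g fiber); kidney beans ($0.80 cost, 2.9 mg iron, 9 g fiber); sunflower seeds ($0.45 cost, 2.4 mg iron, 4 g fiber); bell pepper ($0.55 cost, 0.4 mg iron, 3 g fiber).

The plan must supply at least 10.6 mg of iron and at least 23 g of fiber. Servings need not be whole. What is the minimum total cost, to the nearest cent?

$2.32

The cheapest plan sits at a corner of the feasible region — with two constraints it uses at most two foods.
kale only: max(10.6/1.2, 23/4) = 8.833 servings → $10.60.
kidney beans only: max(10.6/2.9, 23/9) = 3.655 servings → $2.92.
sunflower seeds only: max(10.6/2.4, 23/4) = 5.75 servings → $2.59.
bell pepper only: max(10.6/0.4, 23/3) = 26.5 servings → $14.57.
kale + kidney beans with both targets exact would need a negative amount; discard.
kale + sunflower seeds with both tight: 2.667 servings and 3.083 servings → $4.59.
kale + bell pepper with both targets exact would need a negative amount; discard.
kidney beans + sunflower seeds with both tight: 1.28 servings and 2.87 servings → $2.32.
kidney beans + bell pepper: the both-tight solution has a negative serving — not a feasible corner.
sunflower seeds + bell pepper with both tight: 4.036 servings and 2.286 servings → $3.07.
The minimum over all feasible corners is $2.32.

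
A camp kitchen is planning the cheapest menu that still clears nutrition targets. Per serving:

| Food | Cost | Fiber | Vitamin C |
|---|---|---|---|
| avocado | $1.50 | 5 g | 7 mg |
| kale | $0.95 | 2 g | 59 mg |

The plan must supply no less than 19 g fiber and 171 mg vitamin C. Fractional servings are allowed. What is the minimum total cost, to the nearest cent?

An LP optimum is at a vertex; with two nutrient constraints at most two foods are used. Check each candidate.
avocado only: max(19/5, 171/7) = 24.43 servings → $36.64.
kale only: max(19/2, 171/59) = 9.5 servings → $9.03.
avocado + kale with both tight: 2.772 servings and 2.569 servings → $6.60.
Cheapest feasible corner: $6.60.

$6.60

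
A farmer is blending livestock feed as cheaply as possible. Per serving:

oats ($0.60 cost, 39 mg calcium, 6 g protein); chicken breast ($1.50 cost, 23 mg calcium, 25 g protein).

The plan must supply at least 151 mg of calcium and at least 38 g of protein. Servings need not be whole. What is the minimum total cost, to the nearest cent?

oats only: max(151/39, 38/6) = 6.333 servings → $3.80.
chicken breast only: max(151/23, 38/25) = 6.565 servings → $9.85.
oats + chicken breast with both tight: 3.466 servings and 0.6882 servings → $3.11.
Cheapest feasible corner: $3.11.

$3.11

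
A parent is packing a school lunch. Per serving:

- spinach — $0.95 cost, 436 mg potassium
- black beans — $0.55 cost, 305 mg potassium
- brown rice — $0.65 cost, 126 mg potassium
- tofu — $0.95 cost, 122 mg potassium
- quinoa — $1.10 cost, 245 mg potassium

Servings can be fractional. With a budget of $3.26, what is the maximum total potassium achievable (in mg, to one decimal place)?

1807.8 mg

Potassium per dollar: black beans 554.5, spinach 458.9, quinoa 222.7, brown rice 193.8, tofu 128.4.
With no serving limits, spend the whole cost allowance on black beans: $3.26 / $0.55 × 305 mg = 1807.8 mg.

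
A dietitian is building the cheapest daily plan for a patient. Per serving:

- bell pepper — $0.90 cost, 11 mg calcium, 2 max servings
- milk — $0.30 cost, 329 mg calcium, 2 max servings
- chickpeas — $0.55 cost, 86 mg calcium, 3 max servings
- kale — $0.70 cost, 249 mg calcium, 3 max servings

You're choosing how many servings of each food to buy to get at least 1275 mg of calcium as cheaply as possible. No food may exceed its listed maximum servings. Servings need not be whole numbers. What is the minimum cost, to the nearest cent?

$2.33

Cost per mg of calcium: milk $0.0009, kale $0.0028, chickpeas $0.0064, bell pepper $0.0818.
Take 2 servings of milk: +658.0 mg calcium for $0.60 (total $0.60, still need 617.0 mg).
Take 2.478 servings of kale: +617.0 mg calcium for $1.73 (total $2.33, still need 0.0 mg).
Greedy by cheapest-per-mg is optimal for a single linear constraint, so the minimum cost is $2.33.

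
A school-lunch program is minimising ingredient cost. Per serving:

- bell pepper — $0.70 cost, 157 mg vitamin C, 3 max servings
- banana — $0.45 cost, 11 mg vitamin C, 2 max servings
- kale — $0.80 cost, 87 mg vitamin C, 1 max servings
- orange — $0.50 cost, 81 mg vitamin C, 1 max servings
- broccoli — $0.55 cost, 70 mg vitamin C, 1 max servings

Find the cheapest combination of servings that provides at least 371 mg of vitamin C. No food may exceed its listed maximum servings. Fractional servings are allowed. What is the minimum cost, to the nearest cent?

$1.65

Cost per mg of vitamin C: bell pepper $0.0045, orange $0.0062, broccoli $0.0079, kale $0.0092, banana $0.0409.
Take 2.363 servings of bell pepper: +371.0 mg vitamin C for $1.65 (total $1.65, still need 0.0 mg).
Filling from the cheapest source first is optimal under one linear minimum: $1.65.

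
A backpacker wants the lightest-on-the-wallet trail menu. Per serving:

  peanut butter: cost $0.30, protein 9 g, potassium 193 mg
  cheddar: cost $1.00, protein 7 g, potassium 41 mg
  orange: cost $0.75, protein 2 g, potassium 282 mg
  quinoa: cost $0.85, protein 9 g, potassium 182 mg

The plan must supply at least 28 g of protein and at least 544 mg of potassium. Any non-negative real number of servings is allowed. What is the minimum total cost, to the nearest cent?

$0.93

At the optimum either one food covers both requirements or two foods hit both targets exactly; no other combination can be cheaper.
peanut butter only: max(28/9, 544/193) = 3.111 servings → $0.93.
cheddar only: max(28/7, 544/41) = 13.27 servings → $13.27.
orange only: max(28/2, 544/282) = 14 servings → $10.50.
quinoa only: max(28/9, 544/182) = 3.111 servings → $2.64.
peanut butter + cheddar with both tight: 2.709 servings and 0.5173 servings → $1.33.
peanut butter + orange: the both-tight solution has a negative serving — not a feasible corner.
peanut butter + quinoa with both targets exact would need a negative amount; discard.
cheddar + orange with both tight: 3.598 servings and 1.406 servings → $4.65.
cheddar + quinoa with both tight: 0.221 servings and 2.939 servings → $2.72.
orange + quinoa: the both-tight solution has a negative serving — not a feasible corner.
The minimum over all feasible corners is $0.93.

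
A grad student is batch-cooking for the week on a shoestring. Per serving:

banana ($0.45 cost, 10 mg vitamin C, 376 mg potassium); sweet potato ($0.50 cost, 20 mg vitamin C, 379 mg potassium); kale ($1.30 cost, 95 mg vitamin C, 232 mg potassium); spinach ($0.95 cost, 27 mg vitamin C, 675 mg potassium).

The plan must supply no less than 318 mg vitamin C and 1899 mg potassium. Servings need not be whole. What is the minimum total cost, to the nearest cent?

$5.12

banana only: max(318/10, 1899/376) = 31.8 servings → $14.31.
sweet potato only: max(318/20, 1899/379) = 15.9 servings → $7.95.
kale only: max(318/95, 1899/232) = 8.185 servings → $10.64.
spinach only: max(318/27, 1899/675) = 11.78 servings → $11.19.
banana + sweet potato with both targets exact would need a negative amount; discard.
banana + kale with both tight: 3.192 servings and 3.011 servings → $5.35.
banana + spinach with both targets exact would need a negative amount; discard.
sweet potato + kale with both tight: 3.4 servings and 2.632 servings → $5.12.
sweet potato + spinach: intersection lies outside the first quadrant.
kale + spinach with both tight: 2.824 servings and 1.843 servings → $5.42.
Cheapest feasible corner: $5.12.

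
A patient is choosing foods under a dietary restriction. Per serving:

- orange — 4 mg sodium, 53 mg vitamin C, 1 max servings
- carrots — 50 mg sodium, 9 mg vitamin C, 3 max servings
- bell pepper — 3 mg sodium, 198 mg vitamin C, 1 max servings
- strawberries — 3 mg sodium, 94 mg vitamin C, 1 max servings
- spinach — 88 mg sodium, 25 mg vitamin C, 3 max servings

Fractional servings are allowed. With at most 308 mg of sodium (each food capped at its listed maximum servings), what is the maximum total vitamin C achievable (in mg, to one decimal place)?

426.1 mg

Vitamin C per mg sodium: bell pepper 66, strawberries 31.33, orange 13.25, spinach 0.2841, carrots 0.18.
Take 1 serving of bell pepper: uses 3 mg sodium, +198.0 mg vitamin C (running total 198.0 mg).
Take 1 serving of strawberries: uses 3 mg sodium, +94.0 mg vitamin C (running total 292.0 mg).
Take 1 serving of orange: uses 4 mg sodium, +53.0 mg vitamin C (running total 345.0 mg).
Take 3 servings of spinach: uses 264 mg sodium, +75.0 mg vitamin C (running total 420.0 mg).
Take 0.68 servings of carrots: uses 34 mg sodium, +6.1 mg vitamin C (running total 426.1 mg).
Greedy by best ratio exhausts the sodium allowance optimally: 426.1 mg.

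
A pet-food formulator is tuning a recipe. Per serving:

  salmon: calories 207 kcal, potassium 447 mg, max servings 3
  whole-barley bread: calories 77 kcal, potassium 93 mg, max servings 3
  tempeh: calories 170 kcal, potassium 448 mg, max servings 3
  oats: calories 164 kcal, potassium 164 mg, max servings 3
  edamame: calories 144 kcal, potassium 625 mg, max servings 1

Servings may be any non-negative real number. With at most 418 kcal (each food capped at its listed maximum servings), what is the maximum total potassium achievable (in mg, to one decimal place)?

Potassium per kcal: edamame 4.34, tempeh 2.635, salmon 2.159, whole-barley bread 1.208, oats 1.
Take 1 serving of edamame: uses 144 kcal, +625.0 mg potassium (running total 625.0 mg).
Take 1.612 servings of tempeh: uses 274 kcal, +722.1 mg potassium (running total 1347.1 mg).
Greedy by best ratio exhausts the calories allowance optimally: 1347.1 mg.

1347.1 mg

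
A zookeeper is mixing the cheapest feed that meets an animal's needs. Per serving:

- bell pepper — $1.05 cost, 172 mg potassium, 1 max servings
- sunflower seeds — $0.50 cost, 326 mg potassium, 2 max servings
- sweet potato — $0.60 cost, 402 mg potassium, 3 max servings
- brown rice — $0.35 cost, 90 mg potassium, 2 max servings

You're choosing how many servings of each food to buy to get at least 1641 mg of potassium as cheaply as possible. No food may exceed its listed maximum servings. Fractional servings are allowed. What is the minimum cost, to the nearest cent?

Cost per mg of potassium: sweet potato $0.0015, sunflower seeds $0.0015, brown rice $0.0039, bell pepper $0.0061.
Take 3 servings of sweet potato: +1206.0 mg potassium for $1.80 (total $1.80, still need 435.0 mg).
Take 1.334 servings of sunflower seeds: +435.0 mg potassium for $0.67 (total $2.47, still need 0.0 mg).
Greedy by cheapest-per-mg is optimal for a single linear constraint, so the minimum cost is $2.47.

$2.47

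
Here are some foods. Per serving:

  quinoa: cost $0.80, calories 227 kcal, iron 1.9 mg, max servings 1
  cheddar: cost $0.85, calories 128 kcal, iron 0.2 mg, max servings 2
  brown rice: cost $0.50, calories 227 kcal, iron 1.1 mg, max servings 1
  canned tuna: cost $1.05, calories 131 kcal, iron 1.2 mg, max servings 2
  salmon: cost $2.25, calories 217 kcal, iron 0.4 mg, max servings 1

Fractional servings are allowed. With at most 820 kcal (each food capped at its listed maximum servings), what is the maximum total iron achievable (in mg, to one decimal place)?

5.6 mg

Iron per kcal: canned tuna 0.00916, quinoa 0.00837, brown rice 0.004846, salmon 0.001843, cheddar 0.001563.
Take 2 servings of canned tuna: uses 262 kcal, +2.4 mg iron (running total 2.4 mg).
Take 1 serving of quinoa: uses 227 kcal, +1.9 mg iron (running total 4.3 mg).
Take 1 serving of brown rice: uses 227 kcal, +1.1 mg iron (running total 5.4 mg).
Take 0.4793 servings of salmon: uses 104 kcal, +0.2 mg iron (running total 5.6 mg).
Filling greedily by iron-per-kcal is optimal for one linear limit, giving 5.6 mg.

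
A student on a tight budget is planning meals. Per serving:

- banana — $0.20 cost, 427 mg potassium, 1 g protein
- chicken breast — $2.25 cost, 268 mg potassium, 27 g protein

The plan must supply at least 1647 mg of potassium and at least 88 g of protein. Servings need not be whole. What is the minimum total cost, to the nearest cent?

$7.55

For a min-cost LP with two ≥-constraints, a basic feasible solution has at most two positive variables.
banana only: max(1647/427, 88/1) = 88 servings → $17.60.
chicken breast only: max(1647/268, 88/27) = 6.146 servings → $13.83.
banana + chicken breast with both tight: 1.855 servings and 3.191 servings → $7.55.
The minimum over all feasible corners is $7.55.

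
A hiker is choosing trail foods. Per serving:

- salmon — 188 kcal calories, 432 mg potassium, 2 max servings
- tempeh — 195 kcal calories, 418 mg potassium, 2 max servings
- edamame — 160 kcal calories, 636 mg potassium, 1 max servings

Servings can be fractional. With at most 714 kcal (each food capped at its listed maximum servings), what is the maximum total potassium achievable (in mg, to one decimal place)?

1881.6 mg

Potassium per kcal: edamame 3.975, salmon 2.298, tempeh 2.144.
Take 1 serving of edamame: uses 160 kcal, +636.0 mg potassium (running total 636.0 mg).
Take 2 servings of salmon: uses 376 kcal, +864.0 mg potassium (running total 1500.0 mg).
Take 0.9128 servings of tempeh: uses 178 kcal, +381.6 mg potassium (running total 1881.6 mg).
Greedy by best ratio exhausts the calories allowance optimally: 1881.6 mg.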